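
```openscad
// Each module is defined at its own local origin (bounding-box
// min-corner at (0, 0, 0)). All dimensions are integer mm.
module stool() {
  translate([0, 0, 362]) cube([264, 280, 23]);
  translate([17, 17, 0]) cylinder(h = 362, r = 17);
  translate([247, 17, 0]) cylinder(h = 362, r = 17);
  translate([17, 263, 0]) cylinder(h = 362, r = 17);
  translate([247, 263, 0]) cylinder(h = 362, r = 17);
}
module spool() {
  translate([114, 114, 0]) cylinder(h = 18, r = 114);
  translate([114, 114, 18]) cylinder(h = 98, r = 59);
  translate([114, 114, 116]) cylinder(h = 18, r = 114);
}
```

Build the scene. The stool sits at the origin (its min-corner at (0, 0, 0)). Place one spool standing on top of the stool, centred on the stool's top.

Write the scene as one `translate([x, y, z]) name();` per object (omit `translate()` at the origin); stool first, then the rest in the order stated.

stool();
translate([18, 26, 385]) spool();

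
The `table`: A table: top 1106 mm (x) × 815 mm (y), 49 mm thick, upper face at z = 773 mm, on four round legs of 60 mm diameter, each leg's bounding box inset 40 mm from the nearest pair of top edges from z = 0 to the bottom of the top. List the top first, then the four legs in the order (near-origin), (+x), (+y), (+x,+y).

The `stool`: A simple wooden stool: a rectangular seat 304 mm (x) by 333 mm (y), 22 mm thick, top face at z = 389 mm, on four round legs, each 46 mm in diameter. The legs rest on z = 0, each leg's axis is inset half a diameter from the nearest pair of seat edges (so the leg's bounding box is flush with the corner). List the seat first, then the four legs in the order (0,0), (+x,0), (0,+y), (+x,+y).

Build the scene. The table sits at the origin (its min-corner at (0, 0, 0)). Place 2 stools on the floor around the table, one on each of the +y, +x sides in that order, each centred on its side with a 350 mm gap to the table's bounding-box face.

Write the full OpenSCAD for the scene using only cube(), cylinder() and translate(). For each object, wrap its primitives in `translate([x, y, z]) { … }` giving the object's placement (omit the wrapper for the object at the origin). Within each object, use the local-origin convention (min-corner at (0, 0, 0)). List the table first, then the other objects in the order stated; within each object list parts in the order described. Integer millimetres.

translate([0, 0, 724]) cube([1106, 815, 49]);
translate([70, 70, 0]) cylinder(h = 724, r = 30);
translate([1036, 70, 0]) cylinder(h = 724, r = 30);
translate([70, 745, 0]) cylinder(h = 724, r = 30);
translate([1036, 745, 0]) cylinder(h = 724, r = 30);
translate([401, 1165, 0]) {
  translate([0, 0, 367]) cube([304, 333, 22]);
  translate([23, 23, 0]) cylinder(h = 367, r = 23);
  translate([281, 23, 0]) cylinder(h = 367, r = 23);
  translate([23, 310, 0]) cylinder(h = 367, r = 23);
  translate([281, 310, 0]) cylinder(h = 367, r = 23);
}
translate([1456, 241, 0]) {
  translate([0, 0, 367]) cube([304, 333, 22]);
  translate([23, 23, 0]) cylinder(h = 367, r = 23);
  translate([281, 23, 0]) cylinder(h = 367, r = 23);
  translate([23, 310, 0]) cylinder(h = 367, r = 23);
  translate([281, 310, 0]) cylinder(h = 367, r = 23);
}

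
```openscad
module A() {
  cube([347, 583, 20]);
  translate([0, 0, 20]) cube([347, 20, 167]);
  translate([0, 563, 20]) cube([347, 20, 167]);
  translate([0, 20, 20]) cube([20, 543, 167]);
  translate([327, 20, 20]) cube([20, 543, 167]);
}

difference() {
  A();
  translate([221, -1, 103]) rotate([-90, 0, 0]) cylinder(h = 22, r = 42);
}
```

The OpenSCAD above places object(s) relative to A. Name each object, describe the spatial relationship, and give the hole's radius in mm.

The subtracted cylinder has r = 42 mm.

A is an open box. The open box has a circular hole through its front wall. The hole's radius is 42 mm.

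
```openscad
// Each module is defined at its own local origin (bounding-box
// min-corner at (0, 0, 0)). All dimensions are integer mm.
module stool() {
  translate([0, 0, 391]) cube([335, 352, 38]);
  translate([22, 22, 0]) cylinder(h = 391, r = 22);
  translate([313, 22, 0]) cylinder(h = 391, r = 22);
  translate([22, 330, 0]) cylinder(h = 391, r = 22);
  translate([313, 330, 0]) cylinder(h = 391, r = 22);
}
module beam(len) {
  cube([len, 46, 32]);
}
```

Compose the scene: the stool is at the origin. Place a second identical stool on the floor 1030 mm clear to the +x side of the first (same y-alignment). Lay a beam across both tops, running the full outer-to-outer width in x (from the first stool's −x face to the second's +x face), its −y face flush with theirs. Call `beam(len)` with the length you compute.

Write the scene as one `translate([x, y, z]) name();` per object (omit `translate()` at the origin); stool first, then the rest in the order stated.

stool();
translate([1365, 0, 0]) stool();
translate([0, 0, 429]) beam(1700);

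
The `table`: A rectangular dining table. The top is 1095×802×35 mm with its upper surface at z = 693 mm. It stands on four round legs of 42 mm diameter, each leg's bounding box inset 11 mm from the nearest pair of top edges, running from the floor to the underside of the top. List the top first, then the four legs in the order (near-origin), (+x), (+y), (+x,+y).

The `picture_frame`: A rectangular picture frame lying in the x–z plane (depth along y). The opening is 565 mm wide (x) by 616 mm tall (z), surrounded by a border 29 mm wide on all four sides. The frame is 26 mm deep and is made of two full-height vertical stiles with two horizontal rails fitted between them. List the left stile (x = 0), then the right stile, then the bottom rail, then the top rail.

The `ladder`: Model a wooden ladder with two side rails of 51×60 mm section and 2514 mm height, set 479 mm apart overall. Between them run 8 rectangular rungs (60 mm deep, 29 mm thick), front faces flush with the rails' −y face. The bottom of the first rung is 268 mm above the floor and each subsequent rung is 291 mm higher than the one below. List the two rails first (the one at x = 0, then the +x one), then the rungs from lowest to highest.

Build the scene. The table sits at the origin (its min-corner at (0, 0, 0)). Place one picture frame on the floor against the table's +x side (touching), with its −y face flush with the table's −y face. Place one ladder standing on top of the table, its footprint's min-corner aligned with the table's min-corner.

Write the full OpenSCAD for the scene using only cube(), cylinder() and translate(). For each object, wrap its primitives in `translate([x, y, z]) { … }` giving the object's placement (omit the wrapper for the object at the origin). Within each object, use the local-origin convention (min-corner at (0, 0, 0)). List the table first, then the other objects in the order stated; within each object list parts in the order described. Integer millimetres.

translate([0, 0, 658]) cube([1095, 802, 35]);
translate([32, 32, 0]) cylinder(h = 658, r = 21);
translate([1063, 32, 0]) cylinder(h = 658, r = 21);
translate([32, 770, 0]) cylinder(h = 658, r = 21);
translate([1063, 770, 0]) cylinder(h = 658, r = 21);
translate([1095, 0, 0]) {
  cube([29, 26, 674]);
  translate([594, 0, 0]) cube([29, 26, 674]);
  translate([29, 0, 0]) cube([565, 26, 29]);
  translate([29, 0, 645]) cube([565, 26, 29]);
}
translate([0, 0, 693]) {
  cube([51, 60, 2514]);
  translate([428, 0, 0]) cube([51, 60, 2514]);
  translate([51, 0, 268]) cube([377, 60, 29]);
  translate([51, 0, 559]) cube([377, 60, 29]);
  translate([51, 0, 850]) cube([377, 60, 29]);
  translate([51, 0, 1141]) cube([377, 60, 29]);
  translate([51, 0, 1432]) cube([377, 60, 29]);
  translate([51, 0, 1723]) cube([377, 60, 29]);
  translate([51, 0, 2014]) cube([377, 60, 29]);
  translate([51, 0, 2305]) cube([377, 60, 29]);
}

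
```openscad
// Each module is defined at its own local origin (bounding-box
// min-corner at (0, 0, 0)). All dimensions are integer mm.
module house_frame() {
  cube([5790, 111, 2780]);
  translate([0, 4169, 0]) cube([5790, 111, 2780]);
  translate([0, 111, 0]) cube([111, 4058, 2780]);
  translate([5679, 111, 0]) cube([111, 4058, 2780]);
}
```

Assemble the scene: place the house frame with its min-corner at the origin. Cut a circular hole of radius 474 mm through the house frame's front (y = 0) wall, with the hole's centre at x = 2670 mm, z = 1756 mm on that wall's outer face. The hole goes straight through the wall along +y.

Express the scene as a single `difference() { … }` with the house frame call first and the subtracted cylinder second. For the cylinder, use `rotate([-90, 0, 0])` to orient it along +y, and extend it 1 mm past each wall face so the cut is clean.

difference() {
  house_frame();
  translate([2670, -1, 1756]) rotate([-90, 0, 0]) cylinder(h = 113, r = 474);
}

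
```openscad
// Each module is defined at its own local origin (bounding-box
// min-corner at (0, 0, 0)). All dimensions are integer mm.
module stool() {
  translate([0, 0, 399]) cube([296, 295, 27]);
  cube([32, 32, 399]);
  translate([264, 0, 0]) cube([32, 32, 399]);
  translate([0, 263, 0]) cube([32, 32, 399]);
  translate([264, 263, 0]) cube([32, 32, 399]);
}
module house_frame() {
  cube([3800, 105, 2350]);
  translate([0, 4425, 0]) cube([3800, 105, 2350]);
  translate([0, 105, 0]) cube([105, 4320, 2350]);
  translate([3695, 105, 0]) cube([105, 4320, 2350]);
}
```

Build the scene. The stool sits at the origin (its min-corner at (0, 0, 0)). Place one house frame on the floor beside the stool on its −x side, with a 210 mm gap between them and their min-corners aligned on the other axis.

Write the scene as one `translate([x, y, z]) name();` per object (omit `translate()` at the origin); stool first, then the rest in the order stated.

stool();
translate([-4010, 0, 0]) house_frame();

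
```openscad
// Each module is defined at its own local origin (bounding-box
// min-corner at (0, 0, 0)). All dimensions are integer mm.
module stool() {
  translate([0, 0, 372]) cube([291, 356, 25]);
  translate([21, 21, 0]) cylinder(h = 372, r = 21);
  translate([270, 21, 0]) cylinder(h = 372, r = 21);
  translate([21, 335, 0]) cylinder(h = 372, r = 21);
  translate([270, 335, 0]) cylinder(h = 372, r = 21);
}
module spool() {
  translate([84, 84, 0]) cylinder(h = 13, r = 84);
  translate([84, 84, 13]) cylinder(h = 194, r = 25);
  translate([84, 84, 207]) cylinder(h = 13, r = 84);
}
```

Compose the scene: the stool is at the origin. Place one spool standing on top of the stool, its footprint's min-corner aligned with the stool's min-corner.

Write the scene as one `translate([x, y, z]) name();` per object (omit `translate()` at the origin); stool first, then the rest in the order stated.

stool();
translate([0, 0, 397]) spool();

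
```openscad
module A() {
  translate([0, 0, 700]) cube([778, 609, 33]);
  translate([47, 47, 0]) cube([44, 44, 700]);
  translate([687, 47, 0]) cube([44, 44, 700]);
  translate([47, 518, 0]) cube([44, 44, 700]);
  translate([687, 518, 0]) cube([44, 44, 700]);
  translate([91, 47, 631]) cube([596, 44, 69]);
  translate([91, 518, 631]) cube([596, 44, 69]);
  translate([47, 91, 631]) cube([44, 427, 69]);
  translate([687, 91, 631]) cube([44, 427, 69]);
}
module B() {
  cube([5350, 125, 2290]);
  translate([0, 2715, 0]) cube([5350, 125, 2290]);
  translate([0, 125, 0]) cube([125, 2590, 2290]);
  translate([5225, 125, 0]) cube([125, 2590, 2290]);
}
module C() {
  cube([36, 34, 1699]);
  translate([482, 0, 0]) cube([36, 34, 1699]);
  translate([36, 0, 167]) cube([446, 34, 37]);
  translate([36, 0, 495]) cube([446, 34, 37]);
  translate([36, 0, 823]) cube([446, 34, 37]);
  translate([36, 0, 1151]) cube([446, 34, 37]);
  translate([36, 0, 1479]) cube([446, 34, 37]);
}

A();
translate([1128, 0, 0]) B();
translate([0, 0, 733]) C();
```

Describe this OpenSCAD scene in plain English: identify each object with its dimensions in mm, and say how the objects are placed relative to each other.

A is a rectangular dining table. The top is 778×609×33 mm with its upper surface at z = 733 mm. It stands on four 44×44 mm square legs, each inset 47 mm from the nearest pair of top edges, running from the floor to the underside of the top. Four apron rails, 44 mm thick and 69 mm tall, run between adjacent legs with their top edges flush with the underside of the top and their outer faces flush with the legs' outer faces.

B is the wall frame of a small rectangular building: four walls, each 2290 mm tall and 125 mm thick, enclosing a footprint 5350 mm (x) by 2840 mm (y) outside-to-outside, with no floor or roof. The front and back walls (the −y and +y sides) span the full width; the two side walls fit between them.

C is a straight ladder. Two 36×34 mm vertical rails, 1699 mm tall, stand 518 mm apart (outside-to-outside) with their front faces coplanar on the −y side. 5 rungs, each 34 mm deep and 37 mm tall, span between the inner faces of the rails, front faces flush with the rails. The lowest rung's underside is at z = 167 mm and rungs are spaced 328 mm apart (underside to underside).

The house frame is on the floor beside the table on its +x side. The ladder is on top of the table.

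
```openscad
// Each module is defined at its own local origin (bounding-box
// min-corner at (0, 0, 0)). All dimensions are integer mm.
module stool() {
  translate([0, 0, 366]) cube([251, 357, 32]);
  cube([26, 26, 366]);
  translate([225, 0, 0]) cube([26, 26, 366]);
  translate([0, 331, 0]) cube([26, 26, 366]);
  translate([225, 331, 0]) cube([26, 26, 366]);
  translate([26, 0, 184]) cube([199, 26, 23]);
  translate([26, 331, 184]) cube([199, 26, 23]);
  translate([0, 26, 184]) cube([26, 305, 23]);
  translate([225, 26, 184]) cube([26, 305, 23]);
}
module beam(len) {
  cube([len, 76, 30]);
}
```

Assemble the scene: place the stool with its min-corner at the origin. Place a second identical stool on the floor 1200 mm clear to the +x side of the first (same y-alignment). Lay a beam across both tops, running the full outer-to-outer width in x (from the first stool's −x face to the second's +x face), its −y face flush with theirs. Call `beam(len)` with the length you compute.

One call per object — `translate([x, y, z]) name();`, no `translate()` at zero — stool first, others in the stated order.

stool();
translate([1451, 0, 0]) stool();
translate([0, 0, 398]) beam(1702);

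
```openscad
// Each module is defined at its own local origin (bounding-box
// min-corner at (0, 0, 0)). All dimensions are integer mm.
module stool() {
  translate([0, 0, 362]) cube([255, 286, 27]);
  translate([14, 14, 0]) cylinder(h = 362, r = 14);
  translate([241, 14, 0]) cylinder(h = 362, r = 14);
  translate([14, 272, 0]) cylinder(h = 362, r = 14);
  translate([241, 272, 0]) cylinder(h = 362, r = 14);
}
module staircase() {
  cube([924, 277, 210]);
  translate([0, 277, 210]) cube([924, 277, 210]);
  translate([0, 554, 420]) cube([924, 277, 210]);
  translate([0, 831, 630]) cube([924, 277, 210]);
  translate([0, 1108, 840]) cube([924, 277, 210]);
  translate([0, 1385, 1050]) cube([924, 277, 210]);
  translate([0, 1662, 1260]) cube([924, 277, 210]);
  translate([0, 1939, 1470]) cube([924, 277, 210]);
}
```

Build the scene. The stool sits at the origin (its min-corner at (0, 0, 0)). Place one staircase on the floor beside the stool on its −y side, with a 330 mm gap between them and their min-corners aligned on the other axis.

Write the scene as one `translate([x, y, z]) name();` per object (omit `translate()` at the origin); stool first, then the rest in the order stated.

stool();
translate([0, -2546, 0]) staircase();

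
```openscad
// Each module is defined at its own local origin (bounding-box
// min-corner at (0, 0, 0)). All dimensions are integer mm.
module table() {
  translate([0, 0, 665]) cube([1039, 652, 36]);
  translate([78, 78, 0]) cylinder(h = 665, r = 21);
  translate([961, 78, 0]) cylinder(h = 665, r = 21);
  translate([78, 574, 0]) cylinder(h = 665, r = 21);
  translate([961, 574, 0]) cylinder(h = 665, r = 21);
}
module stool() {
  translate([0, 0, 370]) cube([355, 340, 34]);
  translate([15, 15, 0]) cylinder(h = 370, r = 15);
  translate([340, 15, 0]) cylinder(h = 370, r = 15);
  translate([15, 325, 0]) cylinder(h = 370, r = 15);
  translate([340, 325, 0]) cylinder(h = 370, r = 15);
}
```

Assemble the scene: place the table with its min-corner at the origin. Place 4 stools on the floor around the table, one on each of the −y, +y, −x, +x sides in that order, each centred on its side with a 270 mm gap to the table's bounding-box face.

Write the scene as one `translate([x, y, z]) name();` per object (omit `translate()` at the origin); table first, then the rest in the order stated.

table();
translate([342, -610, 0]) stool();
translate([342, 922, 0]) stool();
translate([-625, 156, 0]) stool();
translate([1309, 156, 0]) stool();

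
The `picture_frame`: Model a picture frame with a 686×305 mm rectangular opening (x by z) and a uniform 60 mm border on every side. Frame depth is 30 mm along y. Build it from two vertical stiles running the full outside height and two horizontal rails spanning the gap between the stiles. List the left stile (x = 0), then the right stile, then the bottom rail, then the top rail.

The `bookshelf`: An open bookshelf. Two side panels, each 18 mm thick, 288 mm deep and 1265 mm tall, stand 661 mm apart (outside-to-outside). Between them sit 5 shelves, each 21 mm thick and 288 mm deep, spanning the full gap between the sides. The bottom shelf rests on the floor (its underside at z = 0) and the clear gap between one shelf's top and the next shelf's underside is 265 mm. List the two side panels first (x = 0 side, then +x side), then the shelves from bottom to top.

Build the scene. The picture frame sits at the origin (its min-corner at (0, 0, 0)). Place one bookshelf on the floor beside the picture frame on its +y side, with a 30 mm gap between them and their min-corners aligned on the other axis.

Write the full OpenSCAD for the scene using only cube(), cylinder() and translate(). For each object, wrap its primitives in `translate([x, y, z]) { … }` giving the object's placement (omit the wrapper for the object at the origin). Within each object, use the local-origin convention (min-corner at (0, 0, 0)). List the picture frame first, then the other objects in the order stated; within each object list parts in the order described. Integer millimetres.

cube([60, 30, 425]);
translate([746, 0, 0]) cube([60, 30, 425]);
translate([60, 0, 0]) cube([686, 30, 60]);
translate([60, 0, 365]) cube([686, 30, 60]);
translate([0, 60, 0]) {
  cube([18, 288, 1265]);
  translate([643, 0, 0]) cube([18, 288, 1265]);
  translate([18, 0, 0]) cube([625, 288, 21]);
  translate([18, 0, 286]) cube([625, 288, 21]);
  translate([18, 0, 572]) cube([625, 288, 21]);
  translate([18, 0, 858]) cube([625, 288, 21]);
  translate([18, 0, 1144]) cube([625, 288, 21]);
}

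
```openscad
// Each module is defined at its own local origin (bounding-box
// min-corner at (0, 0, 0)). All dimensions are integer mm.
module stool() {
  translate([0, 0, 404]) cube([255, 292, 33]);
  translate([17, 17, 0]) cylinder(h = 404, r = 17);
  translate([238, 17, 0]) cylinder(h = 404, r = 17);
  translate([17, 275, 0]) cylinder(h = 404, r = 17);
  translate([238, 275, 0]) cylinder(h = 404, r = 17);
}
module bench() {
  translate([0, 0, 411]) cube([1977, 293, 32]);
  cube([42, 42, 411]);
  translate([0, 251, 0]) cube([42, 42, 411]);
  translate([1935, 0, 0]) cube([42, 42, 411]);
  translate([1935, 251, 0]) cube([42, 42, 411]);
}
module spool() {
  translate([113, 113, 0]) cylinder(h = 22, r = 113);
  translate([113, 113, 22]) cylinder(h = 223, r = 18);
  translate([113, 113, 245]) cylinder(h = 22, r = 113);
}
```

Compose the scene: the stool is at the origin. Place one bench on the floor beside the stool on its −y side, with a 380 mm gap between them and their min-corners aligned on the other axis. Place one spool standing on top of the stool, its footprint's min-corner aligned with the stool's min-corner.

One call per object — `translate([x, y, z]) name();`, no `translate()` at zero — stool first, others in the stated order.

stool();
translate([0, -673, 0]) bench();
translate([0, 0, 437]) spool();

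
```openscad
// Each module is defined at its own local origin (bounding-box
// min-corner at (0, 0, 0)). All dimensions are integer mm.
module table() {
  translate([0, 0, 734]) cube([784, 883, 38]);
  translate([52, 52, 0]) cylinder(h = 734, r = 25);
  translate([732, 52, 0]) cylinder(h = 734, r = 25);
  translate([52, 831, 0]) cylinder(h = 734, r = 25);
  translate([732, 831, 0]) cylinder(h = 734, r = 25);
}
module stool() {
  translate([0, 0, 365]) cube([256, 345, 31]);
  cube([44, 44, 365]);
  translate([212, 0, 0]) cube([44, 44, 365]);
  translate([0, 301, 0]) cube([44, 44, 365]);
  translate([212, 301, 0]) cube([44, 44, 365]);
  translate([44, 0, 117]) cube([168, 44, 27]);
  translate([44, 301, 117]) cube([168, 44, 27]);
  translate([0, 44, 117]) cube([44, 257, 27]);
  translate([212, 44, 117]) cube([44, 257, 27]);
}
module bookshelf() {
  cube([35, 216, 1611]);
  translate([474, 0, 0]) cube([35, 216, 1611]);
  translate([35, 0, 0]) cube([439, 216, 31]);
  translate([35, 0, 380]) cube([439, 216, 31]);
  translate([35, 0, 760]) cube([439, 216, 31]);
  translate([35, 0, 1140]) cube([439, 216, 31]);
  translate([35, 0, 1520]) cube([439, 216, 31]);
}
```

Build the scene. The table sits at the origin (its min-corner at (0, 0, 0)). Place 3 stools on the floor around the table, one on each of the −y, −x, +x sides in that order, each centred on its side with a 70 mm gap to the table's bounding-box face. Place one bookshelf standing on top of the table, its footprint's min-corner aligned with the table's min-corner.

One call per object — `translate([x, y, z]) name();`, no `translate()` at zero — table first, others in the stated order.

table();
translate([264, -415, 0]) stool();
translate([-326, 269, 0]) stool();
translate([854, 269, 0]) stool();
translate([0, 0, 772]) bookshelf();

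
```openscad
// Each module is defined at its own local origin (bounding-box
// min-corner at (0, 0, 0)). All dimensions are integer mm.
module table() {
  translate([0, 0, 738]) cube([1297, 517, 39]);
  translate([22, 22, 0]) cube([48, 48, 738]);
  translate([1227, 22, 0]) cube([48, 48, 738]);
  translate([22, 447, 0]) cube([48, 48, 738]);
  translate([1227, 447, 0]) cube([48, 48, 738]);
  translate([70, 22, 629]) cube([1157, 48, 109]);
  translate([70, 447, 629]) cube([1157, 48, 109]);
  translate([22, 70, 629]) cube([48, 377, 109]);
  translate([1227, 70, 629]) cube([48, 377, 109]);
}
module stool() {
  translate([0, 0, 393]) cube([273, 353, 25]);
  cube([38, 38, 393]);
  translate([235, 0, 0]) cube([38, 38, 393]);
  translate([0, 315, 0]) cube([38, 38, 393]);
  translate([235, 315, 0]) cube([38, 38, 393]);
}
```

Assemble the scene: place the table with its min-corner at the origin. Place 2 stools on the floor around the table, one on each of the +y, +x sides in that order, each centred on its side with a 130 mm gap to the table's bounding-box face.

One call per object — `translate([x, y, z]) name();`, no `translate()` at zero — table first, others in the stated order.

table();
translate([512, 647, 0]) stool();
translate([1427, 82, 0]) stool();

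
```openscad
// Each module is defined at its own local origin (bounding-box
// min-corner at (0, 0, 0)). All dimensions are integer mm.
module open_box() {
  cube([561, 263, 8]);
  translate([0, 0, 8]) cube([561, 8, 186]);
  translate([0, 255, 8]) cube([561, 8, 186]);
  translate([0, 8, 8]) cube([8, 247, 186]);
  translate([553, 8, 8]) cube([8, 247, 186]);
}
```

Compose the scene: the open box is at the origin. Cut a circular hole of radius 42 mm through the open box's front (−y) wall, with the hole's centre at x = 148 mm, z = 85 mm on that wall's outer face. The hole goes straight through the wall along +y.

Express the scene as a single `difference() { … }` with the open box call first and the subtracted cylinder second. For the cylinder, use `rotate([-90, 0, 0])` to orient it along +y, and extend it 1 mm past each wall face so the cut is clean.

difference() {
  open_box();
  translate([148, -1, 85]) rotate([-90, 0, 0]) cylinder(h = 10, r = 42);
}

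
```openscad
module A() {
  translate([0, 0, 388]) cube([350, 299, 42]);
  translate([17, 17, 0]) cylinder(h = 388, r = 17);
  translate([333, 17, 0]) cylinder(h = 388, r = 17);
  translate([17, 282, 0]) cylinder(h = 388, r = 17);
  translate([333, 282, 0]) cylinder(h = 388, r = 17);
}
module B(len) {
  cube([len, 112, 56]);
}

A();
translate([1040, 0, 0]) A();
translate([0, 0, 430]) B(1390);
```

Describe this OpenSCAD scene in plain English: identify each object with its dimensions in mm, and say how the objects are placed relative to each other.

A is a four-legged stool. The seat is 350×299 mm, 42 mm thick, top at z = 430 mm. It stands on four round legs, each 34 mm in diameter, from z = 0 to the seat underside, each leg's axis is inset half a diameter from the nearest pair of seat edges (so the leg's bounding box is flush with the corner).

B is a rectangular beam 1390 mm long (x), 112 mm deep (y), 56 mm thick (z).

The beam spans the tops of two stools placed 690 mm apart, resting at z = 430 mm.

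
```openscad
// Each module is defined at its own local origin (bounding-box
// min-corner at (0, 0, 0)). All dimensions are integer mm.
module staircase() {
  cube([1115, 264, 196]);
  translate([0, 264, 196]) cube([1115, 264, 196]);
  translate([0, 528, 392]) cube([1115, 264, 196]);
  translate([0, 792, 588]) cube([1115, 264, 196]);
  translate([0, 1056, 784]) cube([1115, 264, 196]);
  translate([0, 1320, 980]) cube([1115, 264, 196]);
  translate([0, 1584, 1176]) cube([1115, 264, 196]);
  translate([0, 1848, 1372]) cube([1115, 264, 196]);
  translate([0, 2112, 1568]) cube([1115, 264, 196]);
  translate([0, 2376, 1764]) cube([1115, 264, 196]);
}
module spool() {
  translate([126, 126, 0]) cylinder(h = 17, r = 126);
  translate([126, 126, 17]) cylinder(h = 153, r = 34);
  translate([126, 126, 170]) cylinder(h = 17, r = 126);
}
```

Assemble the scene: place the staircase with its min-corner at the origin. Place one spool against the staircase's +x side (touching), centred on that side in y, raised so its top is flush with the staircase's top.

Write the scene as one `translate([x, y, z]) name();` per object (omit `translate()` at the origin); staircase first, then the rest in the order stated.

staircase();
translate([1115, 1194, 1773]) spool();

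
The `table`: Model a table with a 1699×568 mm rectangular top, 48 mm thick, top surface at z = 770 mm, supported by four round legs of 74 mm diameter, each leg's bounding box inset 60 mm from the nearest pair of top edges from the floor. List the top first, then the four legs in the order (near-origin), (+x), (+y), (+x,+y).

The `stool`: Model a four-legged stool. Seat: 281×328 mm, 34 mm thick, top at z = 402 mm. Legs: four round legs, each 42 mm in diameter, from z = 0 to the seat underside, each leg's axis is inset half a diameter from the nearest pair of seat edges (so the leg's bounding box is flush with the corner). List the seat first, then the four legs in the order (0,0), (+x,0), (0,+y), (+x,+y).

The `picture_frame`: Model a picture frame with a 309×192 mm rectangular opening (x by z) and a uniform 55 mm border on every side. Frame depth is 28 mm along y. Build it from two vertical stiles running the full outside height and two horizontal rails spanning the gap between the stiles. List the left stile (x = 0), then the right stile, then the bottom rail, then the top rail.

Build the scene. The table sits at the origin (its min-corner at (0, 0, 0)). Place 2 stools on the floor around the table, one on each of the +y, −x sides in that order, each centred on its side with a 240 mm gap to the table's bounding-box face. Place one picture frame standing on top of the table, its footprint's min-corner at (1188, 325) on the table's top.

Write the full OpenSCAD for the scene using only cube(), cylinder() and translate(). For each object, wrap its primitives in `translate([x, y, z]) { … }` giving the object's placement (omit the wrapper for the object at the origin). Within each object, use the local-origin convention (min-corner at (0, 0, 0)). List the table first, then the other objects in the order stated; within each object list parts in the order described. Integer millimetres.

translate([0, 0, 722]) cube([1699, 568, 48]);
translate([97, 97, 0]) cylinder(h = 722, r = 37);
translate([1602, 97, 0]) cylinder(h = 722, r = 37);
translate([97, 471, 0]) cylinder(h = 722, r = 37);
translate([1602, 471, 0]) cylinder(h = 722, r = 37);
translate([709, 808, 0]) {
  translate([0, 0, 368]) cube([281, 328, 34]);
  translate([21, 21, 0]) cylinder(h = 368, r = 21);
  translate([260, 21, 0]) cylinder(h = 368, r = 21);
  translate([21, 307, 0]) cylinder(h = 368, r = 21);
  translate([260, 307, 0]) cylinder(h = 368, r = 21);
}
translate([-521, 120, 0]) {
  translate([0, 0, 368]) cube([281, 328, 34]);
  translate([21, 21, 0]) cylinder(h = 368, r = 21);
  translate([260, 21, 0]) cylinder(h = 368, r = 21);
  translate([21, 307, 0]) cylinder(h = 368, r = 21);
  translate([260, 307, 0]) cylinder(h = 368, r = 21);
}
translate([1188, 325, 770]) {
  cube([55, 28, 302]);
  translate([364, 0, 0]) cube([55, 28, 302]);
  translate([55, 0, 0]) cube([309, 28, 55]);
  translate([55, 0, 247]) cube([309, 28, 55]);
}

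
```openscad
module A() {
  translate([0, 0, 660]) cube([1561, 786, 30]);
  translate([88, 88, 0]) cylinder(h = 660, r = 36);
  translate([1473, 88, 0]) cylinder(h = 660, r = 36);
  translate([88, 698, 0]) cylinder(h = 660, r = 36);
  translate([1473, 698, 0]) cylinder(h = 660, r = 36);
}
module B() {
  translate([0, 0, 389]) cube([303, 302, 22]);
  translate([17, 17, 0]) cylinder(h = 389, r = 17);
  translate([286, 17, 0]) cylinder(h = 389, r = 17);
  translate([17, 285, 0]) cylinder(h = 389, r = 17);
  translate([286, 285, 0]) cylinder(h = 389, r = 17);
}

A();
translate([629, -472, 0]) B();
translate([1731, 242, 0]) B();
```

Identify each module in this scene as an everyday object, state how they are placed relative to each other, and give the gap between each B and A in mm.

A is a table. B is a stool. Two stools sit around the table at the −y, +x sides. The gap between each stool and the table is 170 mm.

Each stool's nearest face is 170 mm from the table's bounding box.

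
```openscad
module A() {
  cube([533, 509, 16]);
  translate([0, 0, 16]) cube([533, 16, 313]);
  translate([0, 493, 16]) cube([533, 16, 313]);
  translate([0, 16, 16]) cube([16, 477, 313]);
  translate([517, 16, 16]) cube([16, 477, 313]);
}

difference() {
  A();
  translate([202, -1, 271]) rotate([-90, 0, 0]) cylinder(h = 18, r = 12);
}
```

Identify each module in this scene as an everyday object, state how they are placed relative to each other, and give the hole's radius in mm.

A is an open box. The open box has a circular hole through its front wall. The hole's radius is 12 mm.

The subtracted cylinder has r = 12 mm.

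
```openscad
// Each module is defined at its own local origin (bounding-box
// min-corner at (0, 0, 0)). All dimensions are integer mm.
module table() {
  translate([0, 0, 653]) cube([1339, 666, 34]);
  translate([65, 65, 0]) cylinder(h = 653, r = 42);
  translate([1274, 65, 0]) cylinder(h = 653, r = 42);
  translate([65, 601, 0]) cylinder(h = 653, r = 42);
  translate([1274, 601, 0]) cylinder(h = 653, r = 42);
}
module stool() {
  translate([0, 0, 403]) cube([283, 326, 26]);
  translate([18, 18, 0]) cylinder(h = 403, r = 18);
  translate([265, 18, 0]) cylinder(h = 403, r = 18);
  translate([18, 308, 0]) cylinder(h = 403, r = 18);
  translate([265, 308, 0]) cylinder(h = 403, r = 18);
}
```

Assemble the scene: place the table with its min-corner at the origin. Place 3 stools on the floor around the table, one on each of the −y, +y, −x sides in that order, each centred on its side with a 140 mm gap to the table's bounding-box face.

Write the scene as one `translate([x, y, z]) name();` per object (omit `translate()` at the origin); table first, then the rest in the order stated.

table();
translate([528, -466, 0]) stool();
translate([528, 806, 0]) stool();
translate([-423, 170, 0]) stool();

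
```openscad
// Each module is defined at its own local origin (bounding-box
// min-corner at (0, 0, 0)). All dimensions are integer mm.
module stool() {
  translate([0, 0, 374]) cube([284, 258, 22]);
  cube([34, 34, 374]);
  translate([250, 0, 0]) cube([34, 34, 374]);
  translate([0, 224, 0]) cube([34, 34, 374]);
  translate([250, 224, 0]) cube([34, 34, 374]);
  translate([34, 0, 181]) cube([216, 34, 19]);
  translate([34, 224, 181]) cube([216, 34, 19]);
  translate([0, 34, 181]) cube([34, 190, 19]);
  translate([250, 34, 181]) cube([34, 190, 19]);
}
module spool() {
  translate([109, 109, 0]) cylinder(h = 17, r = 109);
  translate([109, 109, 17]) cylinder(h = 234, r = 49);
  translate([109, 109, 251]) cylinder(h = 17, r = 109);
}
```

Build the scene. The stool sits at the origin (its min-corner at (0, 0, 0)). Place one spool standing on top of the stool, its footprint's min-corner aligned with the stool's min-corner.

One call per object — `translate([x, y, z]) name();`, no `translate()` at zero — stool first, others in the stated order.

stool();
translate([0, 0, 396]) spool();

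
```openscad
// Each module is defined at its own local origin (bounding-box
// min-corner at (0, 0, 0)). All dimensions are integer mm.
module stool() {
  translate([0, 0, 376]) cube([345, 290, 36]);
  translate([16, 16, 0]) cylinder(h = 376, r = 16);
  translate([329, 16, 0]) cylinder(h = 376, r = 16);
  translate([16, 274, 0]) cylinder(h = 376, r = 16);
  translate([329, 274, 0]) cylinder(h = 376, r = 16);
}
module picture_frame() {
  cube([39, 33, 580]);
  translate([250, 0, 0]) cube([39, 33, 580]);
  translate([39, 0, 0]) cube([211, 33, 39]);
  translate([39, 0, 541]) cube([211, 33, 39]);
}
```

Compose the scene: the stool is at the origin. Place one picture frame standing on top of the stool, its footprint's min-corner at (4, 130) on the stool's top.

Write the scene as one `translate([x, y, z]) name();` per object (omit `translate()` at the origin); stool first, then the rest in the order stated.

stool();
translate([4, 130, 412]) picture_frame();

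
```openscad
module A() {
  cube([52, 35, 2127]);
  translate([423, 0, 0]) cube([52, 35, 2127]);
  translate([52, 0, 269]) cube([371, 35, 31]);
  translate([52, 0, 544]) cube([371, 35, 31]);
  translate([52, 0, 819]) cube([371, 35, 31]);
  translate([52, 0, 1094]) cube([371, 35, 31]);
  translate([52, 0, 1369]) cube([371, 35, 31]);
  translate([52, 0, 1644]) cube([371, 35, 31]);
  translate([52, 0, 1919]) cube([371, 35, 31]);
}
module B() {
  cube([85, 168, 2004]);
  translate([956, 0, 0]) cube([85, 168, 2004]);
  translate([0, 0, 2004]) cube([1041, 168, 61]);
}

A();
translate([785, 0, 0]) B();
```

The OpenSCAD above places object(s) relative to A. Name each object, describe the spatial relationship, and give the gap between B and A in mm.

The door frame's nearest face is 310 mm from the ladder's +x face.

A is a ladder. B is a door frame. The door frame is on the floor beside the ladder on its +x side. The gap between the door frame and the ladder is 310 mm.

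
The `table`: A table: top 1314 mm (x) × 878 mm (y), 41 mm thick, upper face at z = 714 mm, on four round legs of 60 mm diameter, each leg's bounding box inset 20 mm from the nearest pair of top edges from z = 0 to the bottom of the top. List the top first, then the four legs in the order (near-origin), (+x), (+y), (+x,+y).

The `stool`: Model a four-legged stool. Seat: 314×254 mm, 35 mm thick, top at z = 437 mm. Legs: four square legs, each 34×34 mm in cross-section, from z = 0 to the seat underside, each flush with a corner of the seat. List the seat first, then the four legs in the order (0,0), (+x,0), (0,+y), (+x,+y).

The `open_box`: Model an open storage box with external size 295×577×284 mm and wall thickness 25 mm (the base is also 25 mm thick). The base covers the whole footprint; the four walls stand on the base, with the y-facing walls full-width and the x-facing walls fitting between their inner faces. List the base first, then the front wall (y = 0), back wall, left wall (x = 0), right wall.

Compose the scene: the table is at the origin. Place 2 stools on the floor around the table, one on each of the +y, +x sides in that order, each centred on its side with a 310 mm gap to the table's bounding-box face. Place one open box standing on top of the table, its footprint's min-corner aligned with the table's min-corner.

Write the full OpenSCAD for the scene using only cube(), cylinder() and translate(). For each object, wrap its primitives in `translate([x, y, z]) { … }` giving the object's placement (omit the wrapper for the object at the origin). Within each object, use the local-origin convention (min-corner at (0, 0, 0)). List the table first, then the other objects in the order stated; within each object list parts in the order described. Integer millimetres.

translate([0, 0, 673]) cube([1314, 878, 41]);
translate([50, 50, 0]) cylinder(h = 673, r = 30);
translate([1264, 50, 0]) cylinder(h = 673, r = 30);
translate([50, 828, 0]) cylinder(h = 673, r = 30);
translate([1264, 828, 0]) cylinder(h = 673, r = 30);
translate([500, 1188, 0]) {
  translate([0, 0, 402]) cube([314, 254, 35]);
  cube([34, 34, 402]);
  translate([280, 0, 0]) cube([34, 34, 402]);
  translate([0, 220, 0]) cube([34, 34, 402]);
  translate([280, 220, 0]) cube([34, 34, 402]);
}
translate([1624, 312, 0]) {
  translate([0, 0, 402]) cube([314, 254, 35]);
  cube([34, 34, 402]);
  translate([280, 0, 0]) cube([34, 34, 402]);
  translate([0, 220, 0]) cube([34, 34, 402]);
  translate([280, 220, 0]) cube([34, 34, 402]);
}
translate([0, 0, 714]) {
  cube([295, 577, 25]);
  translate([0, 0, 25]) cube([295, 25, 259]);
  translate([0, 552, 25]) cube([295, 25, 259]);
  translate([0, 25, 25]) cube([25, 527, 259]);
  translate([270, 25, 25]) cube([25, 527, 259]);
}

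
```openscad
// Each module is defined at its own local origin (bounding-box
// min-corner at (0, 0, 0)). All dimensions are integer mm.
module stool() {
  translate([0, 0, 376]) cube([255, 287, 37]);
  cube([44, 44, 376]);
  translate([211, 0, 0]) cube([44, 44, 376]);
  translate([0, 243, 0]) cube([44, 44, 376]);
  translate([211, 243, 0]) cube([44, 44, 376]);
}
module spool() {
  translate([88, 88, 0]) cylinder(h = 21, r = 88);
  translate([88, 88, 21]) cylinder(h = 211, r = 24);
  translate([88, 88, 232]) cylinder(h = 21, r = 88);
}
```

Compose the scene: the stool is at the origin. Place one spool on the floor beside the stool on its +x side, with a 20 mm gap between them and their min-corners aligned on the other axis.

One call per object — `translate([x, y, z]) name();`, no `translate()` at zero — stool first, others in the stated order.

stool();
translate([275, 0, 0]) spool();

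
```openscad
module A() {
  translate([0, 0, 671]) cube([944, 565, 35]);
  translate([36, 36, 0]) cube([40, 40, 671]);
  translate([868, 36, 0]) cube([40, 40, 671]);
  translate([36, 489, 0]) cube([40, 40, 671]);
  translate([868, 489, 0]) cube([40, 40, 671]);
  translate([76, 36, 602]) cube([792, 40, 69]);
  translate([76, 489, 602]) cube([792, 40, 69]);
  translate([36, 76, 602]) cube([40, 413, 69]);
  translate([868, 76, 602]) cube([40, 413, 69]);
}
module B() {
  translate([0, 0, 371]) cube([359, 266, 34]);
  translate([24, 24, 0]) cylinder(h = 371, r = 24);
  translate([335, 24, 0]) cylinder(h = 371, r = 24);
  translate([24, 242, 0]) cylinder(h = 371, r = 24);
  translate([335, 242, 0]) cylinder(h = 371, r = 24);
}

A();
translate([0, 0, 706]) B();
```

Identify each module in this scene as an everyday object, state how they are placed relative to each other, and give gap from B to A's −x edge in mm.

The stool's min-x is at 0; the table's min-x is 0; gap = 0 mm.

A is a table. B is a stool. The stool is on top of the table. The gap from the stool to the table's −x edge is 0 mm.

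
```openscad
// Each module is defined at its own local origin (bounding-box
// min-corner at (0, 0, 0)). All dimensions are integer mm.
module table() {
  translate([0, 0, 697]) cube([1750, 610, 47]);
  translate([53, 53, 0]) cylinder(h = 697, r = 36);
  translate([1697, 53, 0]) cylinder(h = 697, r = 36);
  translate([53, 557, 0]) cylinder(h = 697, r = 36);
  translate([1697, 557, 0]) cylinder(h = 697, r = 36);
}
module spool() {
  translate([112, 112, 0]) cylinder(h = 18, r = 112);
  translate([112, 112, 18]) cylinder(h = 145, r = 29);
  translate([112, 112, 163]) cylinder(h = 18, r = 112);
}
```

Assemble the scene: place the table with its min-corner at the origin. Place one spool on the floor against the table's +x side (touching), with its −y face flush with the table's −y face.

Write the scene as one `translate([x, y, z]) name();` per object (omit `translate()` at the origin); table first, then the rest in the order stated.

table();
translate([1750, 0, 0]) spool();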